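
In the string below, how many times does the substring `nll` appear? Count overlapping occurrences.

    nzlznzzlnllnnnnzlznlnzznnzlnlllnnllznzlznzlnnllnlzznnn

4

Sliding a length-3 window over the 54 characters (52 positions):
  position 9–11: nll
  position 28–30: nll
  position 33–35: nll
  position 45–47: nll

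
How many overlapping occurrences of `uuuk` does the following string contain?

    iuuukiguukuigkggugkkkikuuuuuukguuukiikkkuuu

3

Sliding a length-4 window over the 43 characters (40 positions):
  position 2–5: uuuk
  position 27–30: uuuk
  position 32–35: uuuk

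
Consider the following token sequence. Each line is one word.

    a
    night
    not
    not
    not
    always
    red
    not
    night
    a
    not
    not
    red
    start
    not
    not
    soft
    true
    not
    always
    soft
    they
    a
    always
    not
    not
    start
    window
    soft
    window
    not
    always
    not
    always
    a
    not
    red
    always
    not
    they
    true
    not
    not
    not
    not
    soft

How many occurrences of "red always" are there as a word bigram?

Scanning the 45 overlapping bigram windows for "red always":
  position 37–38: red always

1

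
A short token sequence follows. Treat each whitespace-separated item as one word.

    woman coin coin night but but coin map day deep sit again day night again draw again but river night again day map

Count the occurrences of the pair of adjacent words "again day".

Scanning the 22 overlapping bigram windows for "again day":
  position 12–13: again day
  position 21–22: again day

2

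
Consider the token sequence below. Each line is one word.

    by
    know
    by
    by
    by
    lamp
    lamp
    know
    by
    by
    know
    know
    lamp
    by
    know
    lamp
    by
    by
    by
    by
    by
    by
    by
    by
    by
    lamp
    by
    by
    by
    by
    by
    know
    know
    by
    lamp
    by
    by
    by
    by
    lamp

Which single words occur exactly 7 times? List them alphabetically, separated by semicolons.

know; lamp

Unigram counts meeting the condition (exactly 7 times):
  know: 7
  lamp: 7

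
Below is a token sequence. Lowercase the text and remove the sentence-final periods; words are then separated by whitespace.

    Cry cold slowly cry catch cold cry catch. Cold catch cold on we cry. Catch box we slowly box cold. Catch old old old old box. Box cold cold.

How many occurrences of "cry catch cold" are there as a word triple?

Scanning the 27 overlapping trigram windows for "cry catch cold":
  position 4–6: cry catch cold
  position 7–9: cry catch cold

2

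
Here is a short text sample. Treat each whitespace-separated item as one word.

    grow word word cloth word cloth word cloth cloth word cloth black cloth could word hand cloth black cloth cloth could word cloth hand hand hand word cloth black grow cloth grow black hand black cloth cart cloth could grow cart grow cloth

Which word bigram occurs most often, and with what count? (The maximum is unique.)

Bigram frequencies (highest first):
  word cloth: 6
  cloth word: 3
  cloth black: 3
  black cloth: 3
  cloth could: 3
  cloth cloth: 2
  … (19 more, each ≤ 2)

"word cloth", 6 times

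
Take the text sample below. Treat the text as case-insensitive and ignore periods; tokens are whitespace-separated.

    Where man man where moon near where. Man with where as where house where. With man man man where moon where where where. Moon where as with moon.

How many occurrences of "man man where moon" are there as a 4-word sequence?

Scanning the 25 overlapping 4-gram windows for "man man where moon":
  position 2–5: man man where moon
  position 17–20: man man where moon

2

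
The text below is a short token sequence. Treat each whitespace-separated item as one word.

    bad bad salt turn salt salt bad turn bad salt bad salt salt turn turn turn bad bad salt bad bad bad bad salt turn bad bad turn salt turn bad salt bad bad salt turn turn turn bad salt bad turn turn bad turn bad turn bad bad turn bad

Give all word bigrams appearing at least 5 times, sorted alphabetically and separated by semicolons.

bad bad; bad salt; bad turn; salt bad; salt turn; turn bad; turn turn

Bigram counts meeting the condition (at least 5 times):
  bad bad: 8
  bad salt: 8
  bad turn: 6
  salt bad: 5
  salt turn: 5
  turn bad: 9
  turn turn: 5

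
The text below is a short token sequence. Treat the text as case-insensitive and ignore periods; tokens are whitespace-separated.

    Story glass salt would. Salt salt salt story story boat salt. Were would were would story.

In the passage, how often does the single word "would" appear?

Scanning the 16 tokens for "would":
  position 4: would
  position 13: would
  position 15: would

3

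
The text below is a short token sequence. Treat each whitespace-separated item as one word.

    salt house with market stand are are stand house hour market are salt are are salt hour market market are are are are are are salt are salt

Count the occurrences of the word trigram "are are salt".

2

Scanning the 26 overlapping trigram windows for "are are salt":
  position 14–16: are are salt
  position 24–26: are are salt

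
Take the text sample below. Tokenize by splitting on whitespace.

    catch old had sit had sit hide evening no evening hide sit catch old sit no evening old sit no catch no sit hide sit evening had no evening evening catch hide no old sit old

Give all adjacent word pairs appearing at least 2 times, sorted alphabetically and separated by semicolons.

Bigram counts meeting the condition (at least 2 times):
  catch old: 2
  had sit: 2
  hide sit: 2
  no evening: 3
  old sit: 3
  sit hide: 2
  sit no: 2

catch old; had sit; hide sit; no evening; old sit; sit hide; sit no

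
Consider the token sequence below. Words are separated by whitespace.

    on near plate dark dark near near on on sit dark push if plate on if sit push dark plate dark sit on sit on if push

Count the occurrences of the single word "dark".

Scanning the 27 tokens for "dark":
  position 4: dark
  position 5: dark
  position 11: dark
  position 19: dark
  position 21: dark

5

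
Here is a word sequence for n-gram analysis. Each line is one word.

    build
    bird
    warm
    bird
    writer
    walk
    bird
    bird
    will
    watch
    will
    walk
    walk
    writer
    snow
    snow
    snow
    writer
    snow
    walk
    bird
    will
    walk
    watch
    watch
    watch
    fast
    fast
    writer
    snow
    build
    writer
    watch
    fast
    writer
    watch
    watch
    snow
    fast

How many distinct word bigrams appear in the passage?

39 tokens → 38 bigram windows in total.
Repeated bigrams (each contributes count−1 duplicates):
  watch watch: 3
  writer snow: 3
  bird will: 2
  fast writer: 2
  snow snow: 2
  walk bird: 2
  watch fast: 2
  will walk: 2
  … (1 more repeated)
11 duplicate windows → 38 − 11 = 27 distinct.

27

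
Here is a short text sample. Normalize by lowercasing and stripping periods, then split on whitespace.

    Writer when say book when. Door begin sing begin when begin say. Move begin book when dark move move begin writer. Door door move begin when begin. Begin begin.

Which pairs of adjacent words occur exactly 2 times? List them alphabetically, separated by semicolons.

Bigram counts meeting the condition (exactly 2 times):
  begin begin: 2
  begin when: 2
  book when: 2
  when begin: 2

begin begin; begin when; book when; when begin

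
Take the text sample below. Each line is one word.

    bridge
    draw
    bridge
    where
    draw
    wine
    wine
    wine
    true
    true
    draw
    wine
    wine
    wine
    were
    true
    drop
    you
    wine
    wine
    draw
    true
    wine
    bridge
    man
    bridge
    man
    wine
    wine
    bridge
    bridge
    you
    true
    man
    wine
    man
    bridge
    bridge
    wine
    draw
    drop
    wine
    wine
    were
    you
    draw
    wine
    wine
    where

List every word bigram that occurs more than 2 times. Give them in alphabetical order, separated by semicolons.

Bigram counts meeting the condition (more than 2 times):
  draw wine: 3
  wine wine: 8

draw wine; wine wine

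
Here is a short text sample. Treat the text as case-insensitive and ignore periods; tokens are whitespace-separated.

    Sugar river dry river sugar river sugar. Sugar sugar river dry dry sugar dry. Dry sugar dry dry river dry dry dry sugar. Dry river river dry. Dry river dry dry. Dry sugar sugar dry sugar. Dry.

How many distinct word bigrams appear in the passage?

9

37 tokens → 36 bigram windows in total.
Repeated bigrams (each contributes count−1 duplicates):
  dry dry: 8
  dry sugar: 5
  river dry: 5
  sugar dry: 5
  dry river: 4
  sugar river: 3
  sugar sugar: 3
  river sugar: 2
27 duplicate windows → 36 − 27 = 9 distinct.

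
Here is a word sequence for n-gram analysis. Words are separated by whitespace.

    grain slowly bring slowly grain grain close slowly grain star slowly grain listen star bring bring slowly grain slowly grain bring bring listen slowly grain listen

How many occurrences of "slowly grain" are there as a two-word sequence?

6

Scanning the 25 overlapping bigram windows for "slowly grain":
  position 4–5: slowly grain
  position 8–9: slowly grain
  position 11–12: slowly grain
  position 17–18: slowly grain
  position 19–20: slowly grain
  position 24–25: slowly grain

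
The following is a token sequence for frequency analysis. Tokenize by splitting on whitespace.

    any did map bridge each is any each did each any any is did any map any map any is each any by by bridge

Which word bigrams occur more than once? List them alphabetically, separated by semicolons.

any is; any map; each any; map any

Bigram counts meeting the condition (more than once):
  any is: 2
  any map: 2
  each any: 2
  map any: 2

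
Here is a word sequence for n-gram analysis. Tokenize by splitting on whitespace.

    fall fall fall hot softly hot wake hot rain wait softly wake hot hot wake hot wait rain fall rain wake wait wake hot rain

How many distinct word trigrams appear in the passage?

21

25 tokens → 23 trigram windows in total.
Repeated trigrams (each contributes count−1 duplicates):
  hot wake hot: 2
  wake hot rain: 2
2 duplicate windows → 23 − 2 = 21 distinct.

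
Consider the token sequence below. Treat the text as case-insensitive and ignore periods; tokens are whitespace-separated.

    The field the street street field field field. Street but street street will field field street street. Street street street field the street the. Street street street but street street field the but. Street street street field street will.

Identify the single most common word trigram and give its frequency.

Trigram frequencies (highest first):
  street street street: 5
  street street field: 4
  but street street: 3
  field the street: 2
  the street street: 2
  field field street: 2
  … (17 more, each ≤ 2)

"street street street", 5 times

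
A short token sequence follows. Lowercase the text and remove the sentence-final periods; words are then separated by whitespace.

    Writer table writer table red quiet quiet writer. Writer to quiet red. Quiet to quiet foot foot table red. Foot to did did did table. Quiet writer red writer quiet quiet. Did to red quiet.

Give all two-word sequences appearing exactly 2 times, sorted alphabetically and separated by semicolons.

Bigram counts meeting the condition (exactly 2 times):
  did did: 2
  quiet quiet: 2
  quiet writer: 2
  table red: 2
  to quiet: 2
  writer table: 2

did did; quiet quiet; quiet writer; table red; to quiet; writer table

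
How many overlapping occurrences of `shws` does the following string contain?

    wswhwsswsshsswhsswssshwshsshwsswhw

2

Sliding a length-4 window over the 34 characters (31 positions):
  position 21–24: shws
  position 27–30: shws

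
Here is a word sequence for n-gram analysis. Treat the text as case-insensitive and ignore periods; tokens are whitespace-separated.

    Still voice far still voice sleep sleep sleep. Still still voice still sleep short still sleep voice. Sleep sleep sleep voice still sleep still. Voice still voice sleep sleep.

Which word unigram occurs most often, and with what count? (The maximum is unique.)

"sleep", 11 times

Unigram frequencies (highest first):
  sleep: 11
  still: 9
  voice: 7
  far: 1
  short: 1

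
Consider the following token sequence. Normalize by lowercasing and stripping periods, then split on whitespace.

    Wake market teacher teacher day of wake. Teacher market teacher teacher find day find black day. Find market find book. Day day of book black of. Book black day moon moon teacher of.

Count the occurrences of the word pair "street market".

Scanning the 32 overlapping bigram windows for "street market":
  (none found)

0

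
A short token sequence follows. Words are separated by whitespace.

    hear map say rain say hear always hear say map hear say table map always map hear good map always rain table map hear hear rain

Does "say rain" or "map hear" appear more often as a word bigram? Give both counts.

"say rain": 1 occurrence
"map hear": 3 occurrences

"map hear" (3 vs 1)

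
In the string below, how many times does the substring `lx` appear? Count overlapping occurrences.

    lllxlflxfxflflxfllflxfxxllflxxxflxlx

Sliding a length-2 window over the 36 characters (35 positions):
  position 3–4: lx
  position 7–8: lx
  position 14–15: lx
  position 20–21: lx
  position 28–29: lx
  position 33–34: lx
  position 35–36: lx

7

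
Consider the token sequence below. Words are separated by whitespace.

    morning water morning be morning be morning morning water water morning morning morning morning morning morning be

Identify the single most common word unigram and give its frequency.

"morning", 11 times

Unigram frequencies (highest first):
  morning: 11
  water: 3
  be: 3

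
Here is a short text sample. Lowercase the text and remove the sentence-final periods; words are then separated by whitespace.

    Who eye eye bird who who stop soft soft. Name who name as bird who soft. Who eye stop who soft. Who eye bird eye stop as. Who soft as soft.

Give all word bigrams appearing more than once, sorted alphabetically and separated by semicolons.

bird who; eye bird; eye stop; soft who; who eye; who soft

Bigram counts meeting the condition (more than once):
  bird who: 2
  eye bird: 2
  eye stop: 2
  soft who: 2
  who eye: 3
  who soft: 3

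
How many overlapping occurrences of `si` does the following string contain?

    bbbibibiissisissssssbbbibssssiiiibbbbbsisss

Sliding a length-2 window over the 43 characters (42 positions):
  position 11–12: si
  position 13–14: si
  position 29–30: si
  position 39–40: si

4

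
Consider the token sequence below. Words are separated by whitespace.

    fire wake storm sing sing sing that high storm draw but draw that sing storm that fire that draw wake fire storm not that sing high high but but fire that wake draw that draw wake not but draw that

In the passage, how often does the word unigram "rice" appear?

Scanning the 40 tokens for "rice":
  (none found)

0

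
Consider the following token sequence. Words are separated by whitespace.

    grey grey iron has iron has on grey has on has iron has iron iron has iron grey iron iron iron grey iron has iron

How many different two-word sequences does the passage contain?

10

25 tokens → 24 bigram windows in total.
Repeated bigrams (each contributes count−1 duplicates):
  has iron: 5
  iron has: 5
  grey iron: 3
  iron iron: 3
  has on: 2
  iron grey: 2
14 duplicate windows → 24 − 14 = 10 distinct.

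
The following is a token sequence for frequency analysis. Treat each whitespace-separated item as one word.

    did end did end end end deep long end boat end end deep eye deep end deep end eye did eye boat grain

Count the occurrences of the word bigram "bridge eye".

0

Scanning the 22 overlapping bigram windows for "bridge eye":
  (none found)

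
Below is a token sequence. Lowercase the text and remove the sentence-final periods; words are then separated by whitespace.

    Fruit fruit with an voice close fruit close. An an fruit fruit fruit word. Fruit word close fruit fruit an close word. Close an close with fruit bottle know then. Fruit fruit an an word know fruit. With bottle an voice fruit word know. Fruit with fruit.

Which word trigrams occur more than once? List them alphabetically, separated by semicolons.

fruit fruit an; know fruit with; word know fruit

Trigram counts meeting the condition (more than once):
  fruit fruit an: 2
  know fruit with: 2
  word know fruit: 2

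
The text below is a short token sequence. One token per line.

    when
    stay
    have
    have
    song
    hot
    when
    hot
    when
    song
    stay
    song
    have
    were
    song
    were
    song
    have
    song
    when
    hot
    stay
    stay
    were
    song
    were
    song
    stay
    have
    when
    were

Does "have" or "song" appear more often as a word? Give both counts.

"have": 5 occurrences
"song": 8 occurrences

"song" (8 vs 5)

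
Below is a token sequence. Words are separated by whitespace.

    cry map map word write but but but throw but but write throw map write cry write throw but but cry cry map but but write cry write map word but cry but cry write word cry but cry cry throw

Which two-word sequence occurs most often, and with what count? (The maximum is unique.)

"but but", 5 times

Bigram frequencies (highest first):
  but but: 5
  but cry: 4
  cry write: 3
  cry map: 2
  map word: 2
  throw but: 2
  … (17 more, each ≤ 2)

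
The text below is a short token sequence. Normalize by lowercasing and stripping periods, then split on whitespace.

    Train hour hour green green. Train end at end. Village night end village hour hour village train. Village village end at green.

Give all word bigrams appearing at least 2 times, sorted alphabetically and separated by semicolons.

end at; end village; hour hour

Bigram counts meeting the condition (at least 2 times):
  end at: 2
  end village: 2
  hour hour: 2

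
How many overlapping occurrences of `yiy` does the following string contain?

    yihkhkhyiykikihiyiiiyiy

Sliding a length-3 window over the 23 characters (21 positions):
  position 8–10: yiy
  position 21–23: yiy

2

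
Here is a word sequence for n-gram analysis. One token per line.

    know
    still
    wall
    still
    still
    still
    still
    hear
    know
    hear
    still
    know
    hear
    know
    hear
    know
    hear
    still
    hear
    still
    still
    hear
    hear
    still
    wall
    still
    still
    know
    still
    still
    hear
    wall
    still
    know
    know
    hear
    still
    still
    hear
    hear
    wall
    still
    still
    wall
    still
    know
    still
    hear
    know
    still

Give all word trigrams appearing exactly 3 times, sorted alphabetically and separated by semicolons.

Trigram counts meeting the condition (exactly 3 times):
  hear know hear: 3
  know hear still: 3
  still wall still: 3
  wall still still: 3

hear know hear; know hear still; still wall still; wall still still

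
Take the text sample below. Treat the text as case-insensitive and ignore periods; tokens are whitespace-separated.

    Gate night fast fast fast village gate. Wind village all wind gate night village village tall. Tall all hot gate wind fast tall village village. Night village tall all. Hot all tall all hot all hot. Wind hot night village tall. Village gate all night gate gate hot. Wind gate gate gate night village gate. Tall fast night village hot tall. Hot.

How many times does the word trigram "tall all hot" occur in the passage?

3

Scanning the 60 overlapping trigram windows for "tall all hot":
  position 17–19: tall all hot
  position 28–30: tall all hot
  position 32–34: tall all hot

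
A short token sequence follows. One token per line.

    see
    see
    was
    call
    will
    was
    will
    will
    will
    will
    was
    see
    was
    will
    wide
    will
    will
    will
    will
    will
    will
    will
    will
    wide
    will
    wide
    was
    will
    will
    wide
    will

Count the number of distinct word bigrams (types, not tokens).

31 tokens → 30 bigram windows in total.
Repeated bigrams (each contributes count−1 duplicates):
  will will: 11
  will wide: 4
  was will: 3
  wide will: 3
  see was: 2
  will was: 2
19 duplicate windows → 30 − 19 = 11 distinct.

11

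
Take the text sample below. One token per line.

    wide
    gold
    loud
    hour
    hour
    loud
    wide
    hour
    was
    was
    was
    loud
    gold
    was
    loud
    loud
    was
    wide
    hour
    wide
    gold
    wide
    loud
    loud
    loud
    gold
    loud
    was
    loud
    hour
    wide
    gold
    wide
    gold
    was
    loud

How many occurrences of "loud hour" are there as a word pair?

Scanning the 35 overlapping bigram windows for "loud hour":
  position 3–4: loud hour
  position 29–30: loud hour

2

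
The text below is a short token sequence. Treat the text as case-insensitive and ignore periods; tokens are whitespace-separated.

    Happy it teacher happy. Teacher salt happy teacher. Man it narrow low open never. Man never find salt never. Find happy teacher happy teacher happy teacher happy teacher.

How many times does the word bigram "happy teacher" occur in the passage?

Scanning the 27 overlapping bigram windows for "happy teacher":
  position 4–5: happy teacher
  position 7–8: happy teacher
  position 21–22: happy teacher
  position 23–24: happy teacher
  position 25–26: happy teacher
  position 27–28: happy teacher

6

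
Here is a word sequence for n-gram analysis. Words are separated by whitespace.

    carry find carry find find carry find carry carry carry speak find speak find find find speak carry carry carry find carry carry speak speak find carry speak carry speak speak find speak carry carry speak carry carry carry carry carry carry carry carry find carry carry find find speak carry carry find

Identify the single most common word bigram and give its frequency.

Bigram frequencies (highest first):
  carry carry: 15
  carry find: 7
  find carry: 6
  carry speak: 5
  speak carry: 5
  find find: 4
  … (3 more, each ≤ 4)

"carry carry", 15 times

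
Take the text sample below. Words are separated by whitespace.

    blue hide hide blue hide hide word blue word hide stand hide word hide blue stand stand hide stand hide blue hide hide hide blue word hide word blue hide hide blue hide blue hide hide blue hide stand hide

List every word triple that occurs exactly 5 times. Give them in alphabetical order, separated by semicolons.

Trigram counts meeting the condition (exactly 5 times):
  blue hide hide: 5
  hide blue hide: 5

blue hide hide; hide blue hide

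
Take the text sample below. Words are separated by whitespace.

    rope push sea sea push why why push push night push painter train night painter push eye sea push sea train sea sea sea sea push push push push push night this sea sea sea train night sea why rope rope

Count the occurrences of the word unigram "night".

4

Scanning the 41 tokens for "night":
  position 10: night
  position 14: night
  position 31: night
  position 37: night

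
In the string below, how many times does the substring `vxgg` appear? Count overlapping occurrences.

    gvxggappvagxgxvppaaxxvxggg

2

Sliding a length-4 window over the 26 characters (23 positions):
  position 2–5: vxgg
  position 22–25: vxgg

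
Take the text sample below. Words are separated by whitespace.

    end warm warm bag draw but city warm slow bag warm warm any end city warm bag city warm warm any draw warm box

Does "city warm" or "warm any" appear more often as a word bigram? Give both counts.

"city warm": 3 occurrences
"warm any": 2 occurrences

"city warm" (3 vs 2)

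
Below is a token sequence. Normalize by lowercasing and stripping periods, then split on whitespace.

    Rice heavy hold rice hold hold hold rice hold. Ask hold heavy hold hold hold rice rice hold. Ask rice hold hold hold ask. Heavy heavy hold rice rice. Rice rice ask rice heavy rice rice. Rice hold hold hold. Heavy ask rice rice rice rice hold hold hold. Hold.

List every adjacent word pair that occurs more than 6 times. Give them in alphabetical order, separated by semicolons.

Bigram counts meeting the condition (more than 6 times):
  hold hold: 11
  rice rice: 9

hold hold; rice rice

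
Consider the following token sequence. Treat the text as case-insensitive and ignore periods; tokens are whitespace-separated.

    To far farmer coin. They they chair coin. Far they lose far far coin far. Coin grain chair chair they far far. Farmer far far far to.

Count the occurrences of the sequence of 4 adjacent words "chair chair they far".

Scanning the 24 overlapping 4-gram windows for "chair chair they far":
  position 18–21: chair chair they far

1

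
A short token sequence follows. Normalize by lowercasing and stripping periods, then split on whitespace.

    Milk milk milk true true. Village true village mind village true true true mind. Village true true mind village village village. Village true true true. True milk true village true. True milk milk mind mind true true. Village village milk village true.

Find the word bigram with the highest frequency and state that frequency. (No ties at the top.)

Bigram frequencies (highest first):
  true true: 9
  village true: 6
  true village: 4
  village village: 4
  milk milk: 3
  mind village: 3
  … (9 more, each ≤ 2)

"true true", 9 times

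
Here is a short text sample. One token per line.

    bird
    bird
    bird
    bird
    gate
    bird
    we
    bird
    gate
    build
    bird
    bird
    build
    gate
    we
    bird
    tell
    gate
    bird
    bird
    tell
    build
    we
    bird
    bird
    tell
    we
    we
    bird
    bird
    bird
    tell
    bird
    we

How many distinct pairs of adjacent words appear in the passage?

17

34 tokens → 33 bigram windows in total.
Repeated bigrams (each contributes count−1 duplicates):
  bird bird: 8
  bird tell: 4
  we bird: 4
  bird gate: 2
  bird we: 2
  gate bird: 2
16 duplicate windows → 33 − 16 = 17 distinct.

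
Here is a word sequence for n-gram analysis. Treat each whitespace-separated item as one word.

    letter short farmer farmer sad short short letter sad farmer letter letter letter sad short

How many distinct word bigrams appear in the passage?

11

15 tokens → 14 bigram windows in total.
Repeated bigrams (each contributes count−1 duplicates):
  letter letter: 2
  letter sad: 2
  sad short: 2
3 duplicate windows → 14 − 3 = 11 distinct.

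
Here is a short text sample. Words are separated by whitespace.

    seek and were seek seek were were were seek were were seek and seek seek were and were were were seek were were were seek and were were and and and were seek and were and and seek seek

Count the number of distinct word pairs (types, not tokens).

39 tokens → 38 bigram windows in total.
Repeated bigrams (each contributes count−1 duplicates):
  were were: 8
  were seek: 6
  and were: 5
  seek and: 4
  seek were: 4
  and and: 3
  seek seek: 3
  were and: 3
  … (1 more repeated)
29 duplicate windows → 38 − 29 = 9 distinct.

9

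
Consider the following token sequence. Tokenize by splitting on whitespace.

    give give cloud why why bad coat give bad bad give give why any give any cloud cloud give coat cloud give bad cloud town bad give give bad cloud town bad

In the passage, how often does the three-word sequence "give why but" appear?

Scanning the 30 overlapping trigram windows for "give why but":
  (none found)

0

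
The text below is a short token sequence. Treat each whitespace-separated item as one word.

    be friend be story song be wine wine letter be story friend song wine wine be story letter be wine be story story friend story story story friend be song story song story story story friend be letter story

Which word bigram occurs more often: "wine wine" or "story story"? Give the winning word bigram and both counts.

"story story" (5 vs 2)

"wine wine": 2 occurrences
"story story": 5 occurrences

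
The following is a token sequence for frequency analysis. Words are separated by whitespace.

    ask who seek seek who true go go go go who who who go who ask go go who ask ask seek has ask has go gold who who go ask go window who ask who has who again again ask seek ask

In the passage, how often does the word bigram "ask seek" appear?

2

Scanning the 42 overlapping bigram windows for "ask seek":
  position 21–22: ask seek
  position 41–42: ask seek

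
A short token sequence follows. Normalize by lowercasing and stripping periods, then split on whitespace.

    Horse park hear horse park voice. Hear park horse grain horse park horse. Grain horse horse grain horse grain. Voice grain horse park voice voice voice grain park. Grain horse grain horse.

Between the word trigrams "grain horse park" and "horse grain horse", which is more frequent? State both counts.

"horse grain horse" (4 vs 2)

"grain horse park": 2 occurrences
"horse grain horse": 4 occurrences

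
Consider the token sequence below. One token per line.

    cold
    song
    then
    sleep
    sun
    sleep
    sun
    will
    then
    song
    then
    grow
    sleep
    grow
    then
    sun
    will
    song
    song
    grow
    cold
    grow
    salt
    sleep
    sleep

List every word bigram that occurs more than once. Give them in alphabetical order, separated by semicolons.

Bigram counts meeting the condition (more than once):
  sleep sun: 2
  song then: 2
  sun will: 2

sleep sun; song then; sun will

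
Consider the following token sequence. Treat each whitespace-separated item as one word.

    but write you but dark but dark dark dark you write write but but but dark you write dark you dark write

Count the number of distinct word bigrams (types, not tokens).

22 tokens → 21 bigram windows in total.
Repeated bigrams (each contributes count−1 duplicates):
  but dark: 3
  dark you: 3
  but but: 2
  dark dark: 2
  you write: 2
7 duplicate windows → 21 − 7 = 14 distinct.

14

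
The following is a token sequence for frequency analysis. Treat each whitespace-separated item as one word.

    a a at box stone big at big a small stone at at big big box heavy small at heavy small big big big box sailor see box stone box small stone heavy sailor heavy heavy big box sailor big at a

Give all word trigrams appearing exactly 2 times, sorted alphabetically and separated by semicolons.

big big box; big box sailor

Trigram counts meeting the condition (exactly 2 times):
  big big box: 2
  big box sailor: 2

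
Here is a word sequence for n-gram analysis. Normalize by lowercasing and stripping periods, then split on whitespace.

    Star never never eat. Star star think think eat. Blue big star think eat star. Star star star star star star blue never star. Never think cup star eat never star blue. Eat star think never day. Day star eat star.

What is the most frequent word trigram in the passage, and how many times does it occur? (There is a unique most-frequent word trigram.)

"star star star", 5 times

Trigram frequencies (highest first):
  star star star: 5
  eat star star: 2
  star never never: 1
  never never eat: 1
  never eat star: 1
  star star think: 1
  … (28 more, each ≤ 1)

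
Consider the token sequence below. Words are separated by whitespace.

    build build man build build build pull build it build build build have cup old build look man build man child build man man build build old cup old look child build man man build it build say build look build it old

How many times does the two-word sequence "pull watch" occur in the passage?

Scanning the 42 overlapping bigram windows for "pull watch":
  (none found)

0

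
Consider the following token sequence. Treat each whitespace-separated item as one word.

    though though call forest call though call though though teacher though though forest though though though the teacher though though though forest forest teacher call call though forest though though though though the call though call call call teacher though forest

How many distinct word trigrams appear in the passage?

30

41 tokens → 39 trigram windows in total.
Repeated trigrams (each contributes count−1 duplicates):
  though though though: 4
  call though call: 2
  forest though though: 2
  teacher though though: 2
  though forest though: 2
  though though forest: 2
  though though the: 2
9 duplicate windows → 39 − 9 = 30 distinct.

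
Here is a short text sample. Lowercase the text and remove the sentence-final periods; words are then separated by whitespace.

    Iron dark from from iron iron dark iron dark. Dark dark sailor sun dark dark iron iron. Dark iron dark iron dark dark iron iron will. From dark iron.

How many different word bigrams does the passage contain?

13

29 tokens → 28 bigram windows in total.
Repeated bigrams (each contributes count−1 duplicates):
  dark iron: 6
  iron dark: 6
  dark dark: 4
  iron iron: 3
15 duplicate windows → 28 − 15 = 13 distinct.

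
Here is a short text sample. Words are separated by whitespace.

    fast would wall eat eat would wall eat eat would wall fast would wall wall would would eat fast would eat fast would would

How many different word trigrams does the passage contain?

15

24 tokens → 22 trigram windows in total.
Repeated trigrams (each contributes count−1 duplicates):
  eat eat would: 2
  eat fast would: 2
  eat would wall: 2
  fast would wall: 2
  wall eat eat: 2
  would eat fast: 2
  would wall eat: 2
7 duplicate windows → 22 − 7 = 15 distinct.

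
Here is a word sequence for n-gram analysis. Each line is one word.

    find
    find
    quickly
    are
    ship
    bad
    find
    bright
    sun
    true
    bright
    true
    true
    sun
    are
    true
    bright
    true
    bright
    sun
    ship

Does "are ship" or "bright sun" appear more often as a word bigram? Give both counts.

"bright sun" (2 vs 1)

"are ship": 1 occurrence
"bright sun": 2 occurrences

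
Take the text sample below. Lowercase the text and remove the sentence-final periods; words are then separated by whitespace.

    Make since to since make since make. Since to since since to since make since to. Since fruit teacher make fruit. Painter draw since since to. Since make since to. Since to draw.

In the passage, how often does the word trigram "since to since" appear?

Scanning the 31 overlapping trigram windows for "since to since":
  position 2–4: since to since
  position 8–10: since to since
  position 11–13: since to since
  position 15–17: since to since
  position 25–27: since to since
  position 29–31: since to since

6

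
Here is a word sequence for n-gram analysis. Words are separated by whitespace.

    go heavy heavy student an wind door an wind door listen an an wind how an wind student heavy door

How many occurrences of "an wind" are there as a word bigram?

Scanning the 19 overlapping bigram windows for "an wind":
  position 5–6: an wind
  position 8–9: an wind
  position 13–14: an wind
  position 16–17: an wind

4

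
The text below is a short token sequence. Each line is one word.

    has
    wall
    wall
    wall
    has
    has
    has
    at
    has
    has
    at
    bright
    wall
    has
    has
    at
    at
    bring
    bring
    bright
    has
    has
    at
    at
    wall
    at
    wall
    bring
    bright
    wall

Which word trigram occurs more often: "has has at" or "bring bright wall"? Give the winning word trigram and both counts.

"has has at": 4 occurrences
"bring bright wall": 1 occurrence

"has has at" (4 vs 1)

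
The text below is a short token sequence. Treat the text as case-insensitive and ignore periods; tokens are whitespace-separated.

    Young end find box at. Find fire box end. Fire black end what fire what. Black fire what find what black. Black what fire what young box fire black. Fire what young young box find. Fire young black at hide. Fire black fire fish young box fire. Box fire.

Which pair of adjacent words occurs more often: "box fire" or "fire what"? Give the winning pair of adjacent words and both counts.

"fire what" (4 vs 3)

"box fire": 3 occurrences
"fire what": 4 occurrences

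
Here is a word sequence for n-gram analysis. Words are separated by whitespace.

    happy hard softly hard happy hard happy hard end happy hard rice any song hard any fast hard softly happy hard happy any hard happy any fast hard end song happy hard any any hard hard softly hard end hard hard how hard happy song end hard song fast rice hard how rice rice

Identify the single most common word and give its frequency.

Unigram frequencies (highest first):
  hard: 19
  happy: 9
  any: 6
  end: 4
  rice: 4
  song: 4
  … (3 more, each ≤ 3)

"hard", 19 times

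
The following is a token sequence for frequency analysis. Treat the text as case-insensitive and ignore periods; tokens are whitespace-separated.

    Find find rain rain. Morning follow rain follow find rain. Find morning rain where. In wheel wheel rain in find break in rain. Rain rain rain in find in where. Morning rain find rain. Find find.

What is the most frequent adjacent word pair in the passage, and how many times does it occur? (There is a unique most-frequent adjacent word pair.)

"rain rain", 4 times

Bigram frequencies (highest first):
  rain rain: 4
  find rain: 3
  rain find: 3
  find find: 2
  morning rain: 2
  rain in: 2
  … (18 more, each ≤ 2)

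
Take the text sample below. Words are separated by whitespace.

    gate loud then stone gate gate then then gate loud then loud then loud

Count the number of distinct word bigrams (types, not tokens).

14 tokens → 13 bigram windows in total.
Repeated bigrams (each contributes count−1 duplicates):
  loud then: 3
  gate loud: 2
  then loud: 2
4 duplicate windows → 13 − 4 = 9 distinct.

9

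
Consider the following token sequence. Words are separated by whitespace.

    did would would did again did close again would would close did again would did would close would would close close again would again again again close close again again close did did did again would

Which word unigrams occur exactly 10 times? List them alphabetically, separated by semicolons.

Unigram counts meeting the condition (exactly 10 times):
  again: 10
  would: 10

again; would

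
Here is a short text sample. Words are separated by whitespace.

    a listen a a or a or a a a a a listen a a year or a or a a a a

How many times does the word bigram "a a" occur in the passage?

9

Scanning the 22 overlapping bigram windows for "a a":
  position 3–4: a a
  position 8–9: a a
  position 9–10: a a
  position 10–11: a a
  position 11–12: a a
  position 14–15: a a
  position 20–21: a a
  position 21–22: a a
  position 22–23: a a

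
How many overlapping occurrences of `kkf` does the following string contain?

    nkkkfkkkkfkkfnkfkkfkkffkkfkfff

6

Sliding a length-3 window over the 30 characters (28 positions):
  position 3–5: kkf
  position 8–10: kkf
  position 11–13: kkf
  position 17–19: kkf
  position 20–22: kkf
  position 24–26: kkf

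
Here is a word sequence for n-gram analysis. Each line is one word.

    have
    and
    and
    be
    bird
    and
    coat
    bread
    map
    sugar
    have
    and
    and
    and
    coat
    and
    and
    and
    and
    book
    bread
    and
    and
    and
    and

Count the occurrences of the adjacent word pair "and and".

9

Scanning the 24 overlapping bigram windows for "and and":
  position 2–3: and and
  position 12–13: and and
  position 13–14: and and
  position 16–17: and and
  position 17–18: and and
  position 18–19: and and
  position 22–23: and and
  position 23–24: and and
  position 24–25: and and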